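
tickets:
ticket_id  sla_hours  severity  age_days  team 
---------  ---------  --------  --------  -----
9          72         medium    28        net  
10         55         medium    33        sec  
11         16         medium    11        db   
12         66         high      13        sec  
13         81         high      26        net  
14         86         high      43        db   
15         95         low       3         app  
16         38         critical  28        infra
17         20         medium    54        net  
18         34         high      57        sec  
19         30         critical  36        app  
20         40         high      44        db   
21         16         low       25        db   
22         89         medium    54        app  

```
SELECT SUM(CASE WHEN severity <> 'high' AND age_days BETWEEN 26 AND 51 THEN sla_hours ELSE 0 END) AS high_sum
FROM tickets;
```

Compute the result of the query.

195

ticket_id=9: ✓ → 72
ticket_id=10: ✓ → 55
ticket_id=11: ✗
ticket_id=12: ✗
ticket_id=13: ✗
ticket_id=14: ✗
ticket_id=15: ✗
ticket_id=16: ✓ → 38
ticket_id=17: ✗
ticket_id=18: ✗
ticket_id=19: ✓ → 30
ticket_id=20: ✗
ticket_id=21: ✗
ticket_id=22: ✗
high_sum = 72 + 55 + 38 + 30 = 195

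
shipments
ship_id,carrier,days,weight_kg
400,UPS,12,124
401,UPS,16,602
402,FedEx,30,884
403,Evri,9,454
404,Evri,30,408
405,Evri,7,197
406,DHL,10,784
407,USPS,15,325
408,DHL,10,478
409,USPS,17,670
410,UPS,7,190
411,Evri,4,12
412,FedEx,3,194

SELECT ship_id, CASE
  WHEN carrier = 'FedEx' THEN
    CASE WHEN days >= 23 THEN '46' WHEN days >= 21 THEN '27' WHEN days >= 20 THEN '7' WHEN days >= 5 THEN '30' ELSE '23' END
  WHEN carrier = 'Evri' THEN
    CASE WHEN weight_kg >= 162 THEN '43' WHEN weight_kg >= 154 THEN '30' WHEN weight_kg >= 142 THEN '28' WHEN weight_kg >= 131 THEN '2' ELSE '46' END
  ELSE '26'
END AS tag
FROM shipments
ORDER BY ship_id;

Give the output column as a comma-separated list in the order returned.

ship_id=400: carrier='UPS' → outer ELSE → 26
ship_id=401: carrier='UPS' → outer ELSE → 26
ship_id=402: carrier='FedEx' → inner[days >= 23] → 46
ship_id=403: carrier='Evri' → inner[weight_kg >= 162] → 43
ship_id=404: carrier='Evri' → inner[weight_kg >= 162] → 43
ship_id=405: carrier='Evri' → inner[weight_kg >= 162] → 43
ship_id=406: carrier='DHL' → outer ELSE → 26
ship_id=407: carrier='USPS' → outer ELSE → 26
ship_id=408: carrier='DHL' → outer ELSE → 26
ship_id=409: carrier='USPS' → outer ELSE → 26
ship_id=410: carrier='UPS' → outer ELSE → 26
ship_id=411: carrier='Evri' → inner[ELSE] → 46
ship_id=412: carrier='FedEx' → inner[ELSE] → 23

26, 26, 46, 43, 43, 43, 26, 26, 26, 26, 26, 46, 23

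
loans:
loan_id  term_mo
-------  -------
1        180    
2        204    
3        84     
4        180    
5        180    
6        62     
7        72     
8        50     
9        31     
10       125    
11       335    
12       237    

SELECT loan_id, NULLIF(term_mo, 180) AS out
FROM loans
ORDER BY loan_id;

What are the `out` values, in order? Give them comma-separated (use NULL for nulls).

loan_id=1: term_mo=180 vs 180: equal → NULL
loan_id=2: term_mo=204 vs 180: differ → 204
loan_id=3: term_mo=84 vs 180: differ → 84
loan_id=4: term_mo=180 vs 180: equal → NULL
loan_id=5: term_mo=180 vs 180: equal → NULL
loan_id=6: term_mo=62 vs 180: differ → 62
loan_id=7: term_mo=72 vs 180: differ → 72
loan_id=8: term_mo=50 vs 180: differ → 50
loan_id=9: term_mo=31 vs 180: differ → 31
loan_id=10: term_mo=125 vs 180: differ → 125
loan_id=11: term_mo=335 vs 180: differ → 335
loan_id=12: term_mo=237 vs 180: differ → 237

NULL, 204, 84, NULL, NULL, 62, 72, 50, 31, 125, 335, 237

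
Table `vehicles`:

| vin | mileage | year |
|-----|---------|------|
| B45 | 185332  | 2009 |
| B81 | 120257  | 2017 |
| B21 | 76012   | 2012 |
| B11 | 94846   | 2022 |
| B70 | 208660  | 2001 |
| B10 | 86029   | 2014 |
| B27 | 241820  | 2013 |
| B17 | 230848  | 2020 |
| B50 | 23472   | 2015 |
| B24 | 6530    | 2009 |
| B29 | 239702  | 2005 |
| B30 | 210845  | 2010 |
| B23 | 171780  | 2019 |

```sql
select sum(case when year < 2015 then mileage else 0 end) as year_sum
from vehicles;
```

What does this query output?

vin=B45: ✓ → 185332
vin=B81: ✗
vin=B21: ✓ → 76012
vin=B11: ✗
vin=B70: ✓ → 208660
vin=B10: ✓ → 86029
vin=B27: ✓ → 241820
vin=B17: ✗
vin=B50: ✗
vin=B24: ✓ → 6530
vin=B29: ✓ → 239702
vin=B30: ✓ → 210845
vin=B23: ✗
year_sum = 185332 + 76012 + 208660 + 86029 + 241820 + 6530 + 239702 + 210845 = 1254930

1254930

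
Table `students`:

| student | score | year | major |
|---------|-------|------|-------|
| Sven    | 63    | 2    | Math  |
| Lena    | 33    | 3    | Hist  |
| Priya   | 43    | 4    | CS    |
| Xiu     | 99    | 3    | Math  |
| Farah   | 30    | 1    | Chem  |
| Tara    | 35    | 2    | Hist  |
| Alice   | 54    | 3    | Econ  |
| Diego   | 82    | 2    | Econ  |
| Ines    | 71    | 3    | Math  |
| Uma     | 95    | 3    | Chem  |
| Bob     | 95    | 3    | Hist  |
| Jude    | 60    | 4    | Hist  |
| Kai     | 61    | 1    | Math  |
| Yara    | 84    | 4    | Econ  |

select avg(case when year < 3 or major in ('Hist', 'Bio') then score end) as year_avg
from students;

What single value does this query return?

student=Sven: ✓ → 63
student=Lena: ✓ → 33
student=Priya: ✗
student=Xiu: ✗
student=Farah: ✓ → 30
student=Tara: ✓ → 35
student=Alice: ✗
student=Diego: ✓ → 82
student=Ines: ✗
student=Uma: ✗
student=Bob: ✓ → 95
student=Jude: ✓ → 60
student=Kai: ✓ → 61
student=Yara: ✗
year_avg = (63 + 33 + 30 + 35 + 82 + 95 + 60 + 61) / 8 = 57.375

57.375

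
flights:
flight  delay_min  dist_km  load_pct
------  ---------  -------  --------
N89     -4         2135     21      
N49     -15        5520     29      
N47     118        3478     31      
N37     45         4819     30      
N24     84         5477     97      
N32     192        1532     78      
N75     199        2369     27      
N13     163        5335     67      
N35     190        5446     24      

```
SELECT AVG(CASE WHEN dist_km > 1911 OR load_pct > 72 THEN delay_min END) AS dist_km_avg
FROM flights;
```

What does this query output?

flight=N89: ✓ → -4
flight=N49: ✓ → -15
flight=N47: ✓ → 118
flight=N37: ✓ → 45
flight=N24: ✓ → 84
flight=N32: ✓ → 192
flight=N75: ✓ → 199
flight=N13: ✓ → 163
flight=N35: ✓ → 190
dist_km_avg = (-4 + -15 + 118 + 45 + 84 + 192 + 199 + 163 + 190) / 9 = 108

108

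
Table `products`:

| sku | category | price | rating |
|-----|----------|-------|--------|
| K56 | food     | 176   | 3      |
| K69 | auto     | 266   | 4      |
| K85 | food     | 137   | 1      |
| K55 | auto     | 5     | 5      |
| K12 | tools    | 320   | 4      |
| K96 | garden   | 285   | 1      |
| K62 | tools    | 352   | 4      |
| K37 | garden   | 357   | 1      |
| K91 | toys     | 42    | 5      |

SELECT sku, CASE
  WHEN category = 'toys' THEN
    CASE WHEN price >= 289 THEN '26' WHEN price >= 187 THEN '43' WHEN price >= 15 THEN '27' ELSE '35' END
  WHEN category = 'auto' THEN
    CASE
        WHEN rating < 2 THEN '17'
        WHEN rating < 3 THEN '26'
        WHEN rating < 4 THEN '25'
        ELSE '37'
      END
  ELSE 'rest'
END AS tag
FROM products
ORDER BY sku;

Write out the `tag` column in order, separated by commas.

rest, rest, 37, rest, rest, 37, rest, 27, rest

sku=K12: category='tools' → outer ELSE → rest
sku=K37: category='garden' → outer ELSE → rest
sku=K55: category='auto' → inner[ELSE] → 37
sku=K56: category='food' → outer ELSE → rest
sku=K62: category='tools' → outer ELSE → rest
sku=K69: category='auto' → inner[ELSE] → 37
sku=K85: category='food' → outer ELSE → rest
sku=K91: category='toys' → inner[price >= 15] → 27
sku=K96: category='garden' → outer ELSE → rest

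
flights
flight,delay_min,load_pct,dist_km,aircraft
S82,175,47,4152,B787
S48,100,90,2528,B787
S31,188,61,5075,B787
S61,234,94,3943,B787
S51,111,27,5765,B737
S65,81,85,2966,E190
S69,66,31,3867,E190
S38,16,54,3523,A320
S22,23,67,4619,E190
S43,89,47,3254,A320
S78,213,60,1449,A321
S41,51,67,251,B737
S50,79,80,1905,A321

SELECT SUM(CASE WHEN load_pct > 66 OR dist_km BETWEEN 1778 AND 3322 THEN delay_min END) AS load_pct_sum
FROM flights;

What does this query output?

657

flight=S82: ✗
flight=S48: ✓ → 100
flight=S31: ✗
flight=S61: ✓ → 234
flight=S51: ✗
flight=S65: ✓ → 81
flight=S69: ✗
flight=S38: ✗
flight=S22: ✓ → 23
flight=S43: ✓ → 89
flight=S78: ✗
flight=S41: ✓ → 51
flight=S50: ✓ → 79
load_pct_sum = 100 + 234 + 81 + 23 + 89 + 51 + 79 = 657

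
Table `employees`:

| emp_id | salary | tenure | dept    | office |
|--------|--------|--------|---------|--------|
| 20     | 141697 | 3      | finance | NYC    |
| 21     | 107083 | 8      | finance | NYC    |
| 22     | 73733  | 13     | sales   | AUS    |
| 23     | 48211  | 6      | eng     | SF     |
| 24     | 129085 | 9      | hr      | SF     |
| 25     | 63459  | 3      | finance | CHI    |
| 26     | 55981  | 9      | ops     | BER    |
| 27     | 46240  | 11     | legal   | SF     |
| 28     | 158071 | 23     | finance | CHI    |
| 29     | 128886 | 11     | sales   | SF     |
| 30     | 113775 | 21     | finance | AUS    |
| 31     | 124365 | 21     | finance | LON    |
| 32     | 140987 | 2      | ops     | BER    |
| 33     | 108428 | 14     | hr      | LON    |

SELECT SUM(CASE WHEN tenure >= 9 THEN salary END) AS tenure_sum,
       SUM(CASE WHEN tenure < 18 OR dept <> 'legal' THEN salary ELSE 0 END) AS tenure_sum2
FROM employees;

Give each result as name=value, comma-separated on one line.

[tenure_sum: tenure >= 9]
emp_id=20: ✗
emp_id=21: ✗
emp_id=22: ✓ → 73733
emp_id=23: ✗
emp_id=24: ✓ → 129085
emp_id=25: ✗
emp_id=26: ✓ → 55981
emp_id=27: ✓ → 46240
emp_id=28: ✓ → 158071
emp_id=29: ✓ → 128886
emp_id=30: ✓ → 113775
emp_id=31: ✓ → 124365
emp_id=32: ✗
emp_id=33: ✓ → 108428
tenure_sum = 73733 + 129085 + 55981 + 46240 + 158071 + 128886 + 113775 + 124365 + 108428 = 938564
—
[tenure_sum2: tenure < 18 OR dept <> 'legal']
emp_id=20: ✓ → 141697
emp_id=21: ✓ → 107083
emp_id=22: ✓ → 73733
emp_id=23: ✓ → 48211
emp_id=24: ✓ → 129085
emp_id=25: ✓ → 63459
emp_id=26: ✓ → 55981
emp_id=27: ✓ → 46240
emp_id=28: ✓ → 158071
emp_id=29: ✓ → 128886
emp_id=30: ✓ → 113775
emp_id=31: ✓ → 124365
emp_id=32: ✓ → 140987
emp_id=33: ✓ → 108428
tenure_sum2 = 141697 + 107083 + 73733 + 48211 + 129085 + 63459 + 55981 + 46240 + 158071 + 128886 + 113775 + 124365 + 140987 + 108428 = 1440001

tenure_sum=938564, tenure_sum2=1440001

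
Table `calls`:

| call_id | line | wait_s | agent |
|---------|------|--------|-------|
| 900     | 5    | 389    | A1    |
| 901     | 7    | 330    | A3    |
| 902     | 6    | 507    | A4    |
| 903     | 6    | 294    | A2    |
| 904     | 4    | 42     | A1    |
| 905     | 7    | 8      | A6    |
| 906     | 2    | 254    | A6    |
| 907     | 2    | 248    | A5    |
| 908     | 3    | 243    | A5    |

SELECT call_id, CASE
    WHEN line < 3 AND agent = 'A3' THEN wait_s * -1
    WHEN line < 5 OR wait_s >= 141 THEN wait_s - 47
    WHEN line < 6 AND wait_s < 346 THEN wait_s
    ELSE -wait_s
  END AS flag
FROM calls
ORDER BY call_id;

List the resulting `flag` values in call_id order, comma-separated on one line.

call_id=900: line < 5 OR wait_s >= 141 → 342
call_id=901: line < 5 OR wait_s >= 141 → 283
call_id=902: line < 5 OR wait_s >= 141 → 460
call_id=903: line < 5 OR wait_s >= 141 → 247
call_id=904: line < 5 OR wait_s >= 141 → -5
call_id=905: ELSE → -8
call_id=906: line < 5 OR wait_s >= 141 → 207
call_id=907: line < 5 OR wait_s >= 141 → 201
call_id=908: line < 5 OR wait_s >= 141 → 196

342, 283, 460, 247, -5, -8, 207, 201, 196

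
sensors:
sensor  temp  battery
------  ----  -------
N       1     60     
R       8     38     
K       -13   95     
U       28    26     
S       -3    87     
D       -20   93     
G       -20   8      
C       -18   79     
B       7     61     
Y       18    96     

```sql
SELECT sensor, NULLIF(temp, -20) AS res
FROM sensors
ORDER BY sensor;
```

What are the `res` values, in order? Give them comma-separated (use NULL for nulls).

sensor=B: temp=7 vs -20: differ → 7
sensor=C: temp=-18 vs -20: differ → -18
sensor=D: temp=-20 vs -20: equal → NULL
sensor=G: temp=-20 vs -20: equal → NULL
sensor=K: temp=-13 vs -20: differ → -13
sensor=N: temp=1 vs -20: differ → 1
sensor=R: temp=8 vs -20: differ → 8
sensor=S: temp=-3 vs -20: differ → -3
sensor=U: temp=28 vs -20: differ → 28
sensor=Y: temp=18 vs -20: differ → 18

7, -18, NULL, NULL, -13, 1, 8, -3, 28, 18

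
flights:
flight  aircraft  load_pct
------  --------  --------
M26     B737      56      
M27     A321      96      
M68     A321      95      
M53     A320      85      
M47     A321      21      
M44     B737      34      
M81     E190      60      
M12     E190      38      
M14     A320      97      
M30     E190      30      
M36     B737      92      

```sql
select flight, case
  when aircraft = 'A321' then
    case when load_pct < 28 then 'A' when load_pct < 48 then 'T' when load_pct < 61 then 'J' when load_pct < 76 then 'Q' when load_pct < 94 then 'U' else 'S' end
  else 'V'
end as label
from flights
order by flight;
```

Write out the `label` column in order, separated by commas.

flight=M12: aircraft='E190' → outer ELSE → V
flight=M14: aircraft='A320' → outer ELSE → V
flight=M26: aircraft='B737' → outer ELSE → V
flight=M27: aircraft='A321' → inner[ELSE] → S
flight=M30: aircraft='E190' → outer ELSE → V
flight=M36: aircraft='B737' → outer ELSE → V
flight=M44: aircraft='B737' → outer ELSE → V
flight=M47: aircraft='A321' → inner[load_pct < 28] → A
flight=M53: aircraft='A320' → outer ELSE → V
flight=M68: aircraft='A321' → inner[ELSE] → S
flight=M81: aircraft='E190' → outer ELSE → V

V, V, V, S, V, V, V, A, V, S, V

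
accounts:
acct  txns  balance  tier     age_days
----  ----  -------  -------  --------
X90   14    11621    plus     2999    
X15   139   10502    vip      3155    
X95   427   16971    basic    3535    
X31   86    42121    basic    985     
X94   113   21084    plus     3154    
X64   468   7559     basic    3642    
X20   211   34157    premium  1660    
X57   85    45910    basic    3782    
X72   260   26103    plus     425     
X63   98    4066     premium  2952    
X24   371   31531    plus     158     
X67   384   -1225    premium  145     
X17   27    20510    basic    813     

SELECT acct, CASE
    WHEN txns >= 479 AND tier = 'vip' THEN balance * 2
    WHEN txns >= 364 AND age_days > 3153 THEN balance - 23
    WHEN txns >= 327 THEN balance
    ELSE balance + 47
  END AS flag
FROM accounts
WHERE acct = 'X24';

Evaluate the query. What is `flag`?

31531

acct = X24: txns=371, balance=31531, tier=plus, age_days=158.
txns >= 479 AND tier = 'vip' → false
txns >= 364 AND age_days > 3153 → false
txns >= 327 → true → 31531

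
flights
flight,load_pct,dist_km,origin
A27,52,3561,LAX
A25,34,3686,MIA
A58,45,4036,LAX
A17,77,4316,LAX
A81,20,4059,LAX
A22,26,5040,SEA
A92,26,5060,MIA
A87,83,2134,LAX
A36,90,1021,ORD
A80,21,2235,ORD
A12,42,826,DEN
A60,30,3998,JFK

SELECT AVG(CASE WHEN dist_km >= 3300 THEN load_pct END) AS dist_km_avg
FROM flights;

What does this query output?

flight=A27: ✓ → 52
flight=A25: ✓ → 34
flight=A58: ✓ → 45
flight=A17: ✓ → 77
flight=A81: ✓ → 20
flight=A22: ✓ → 26
flight=A92: ✓ → 26
flight=A87: ✗
flight=A36: ✗
flight=A80: ✗
flight=A12: ✗
flight=A60: ✓ → 30
dist_km_avg = (52 + 34 + 45 + 77 + 20 + 26 + 26 + 30) / 8 = 38.75

38.75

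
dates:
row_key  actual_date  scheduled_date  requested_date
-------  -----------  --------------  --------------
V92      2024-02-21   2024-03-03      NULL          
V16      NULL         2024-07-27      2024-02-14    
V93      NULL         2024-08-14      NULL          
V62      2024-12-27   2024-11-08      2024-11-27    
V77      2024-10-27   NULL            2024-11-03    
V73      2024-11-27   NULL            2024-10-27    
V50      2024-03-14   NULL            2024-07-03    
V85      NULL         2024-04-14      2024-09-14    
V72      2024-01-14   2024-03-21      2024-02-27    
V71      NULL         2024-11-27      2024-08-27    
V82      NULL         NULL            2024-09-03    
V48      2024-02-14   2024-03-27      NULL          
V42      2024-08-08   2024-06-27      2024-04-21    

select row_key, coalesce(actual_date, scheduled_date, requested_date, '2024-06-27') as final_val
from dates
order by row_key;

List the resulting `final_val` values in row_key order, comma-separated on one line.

row_key=V16: actual_date=NULL, scheduled_date=2024-07-27 → 2024-07-27
row_key=V42: actual_date=2024-08-08 → 2024-08-08
row_key=V48: actual_date=2024-02-14 → 2024-02-14
row_key=V50: actual_date=2024-03-14 → 2024-03-14
row_key=V62: actual_date=2024-12-27 → 2024-12-27
row_key=V71: actual_date=NULL, scheduled_date=2024-11-27 → 2024-11-27
row_key=V72: actual_date=2024-01-14 → 2024-01-14
row_key=V73: actual_date=2024-11-27 → 2024-11-27
row_key=V77: actual_date=2024-10-27 → 2024-10-27
row_key=V82: actual_date=NULL, scheduled_date=NULL, requested_date=2024-09-03 → 2024-09-03
row_key=V85: actual_date=NULL, scheduled_date=2024-04-14 → 2024-04-14
row_key=V92: actual_date=2024-02-21 → 2024-02-21
row_key=V93: actual_date=NULL, scheduled_date=2024-08-14 → 2024-08-14

2024-07-27, 2024-08-08, 2024-02-14, 2024-03-14, 2024-12-27, 2024-11-27, 2024-01-14, 2024-11-27, 2024-10-27, 2024-09-03, 2024-04-14, 2024-02-21, 2024-08-14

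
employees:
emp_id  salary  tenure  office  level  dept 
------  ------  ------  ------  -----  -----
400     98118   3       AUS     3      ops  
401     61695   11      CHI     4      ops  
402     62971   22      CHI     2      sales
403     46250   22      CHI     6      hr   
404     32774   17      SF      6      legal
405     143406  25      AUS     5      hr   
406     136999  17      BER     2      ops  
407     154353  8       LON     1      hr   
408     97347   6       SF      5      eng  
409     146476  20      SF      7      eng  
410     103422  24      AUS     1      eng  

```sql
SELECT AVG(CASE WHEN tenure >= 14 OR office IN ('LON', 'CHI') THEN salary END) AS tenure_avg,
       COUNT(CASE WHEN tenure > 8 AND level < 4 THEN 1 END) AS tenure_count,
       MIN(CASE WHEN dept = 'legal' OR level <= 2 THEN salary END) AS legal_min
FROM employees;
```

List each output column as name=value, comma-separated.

[tenure_avg: tenure >= 14 OR office IN ('LON', 'CHI')]
emp_id=400: ✗
emp_id=401: ✓ → 61695
emp_id=402: ✓ → 62971
emp_id=403: ✓ → 46250
emp_id=404: ✓ → 32774
emp_id=405: ✓ → 143406
emp_id=406: ✓ → 136999
emp_id=407: ✓ → 154353
emp_id=408: ✗
emp_id=409: ✓ → 146476
emp_id=410: ✓ → 103422
tenure_avg = (61695 + 62971 + 46250 + 32774 + 143406 + 136999 + 154353 + 146476 + 103422) / 9 = 98705.1111111111
—
[tenure_count: tenure > 8 AND level < 4]
emp_id=400: ✗
emp_id=401: ✗
emp_id=402: ✓ → 1
emp_id=403: ✗
emp_id=404: ✗
emp_id=405: ✗
emp_id=406: ✓ → 1
emp_id=407: ✗
emp_id=408: ✗
emp_id=409: ✗
emp_id=410: ✓ → 1
tenure_count = COUNT(1, 1, 1) = 3
—
[legal_min: dept = 'legal' OR level <= 2]
emp_id=400: ✗
emp_id=401: ✗
emp_id=402: ✓ → 62971
emp_id=403: ✗
emp_id=404: ✓ → 32774
emp_id=405: ✗
emp_id=406: ✓ → 136999
emp_id=407: ✓ → 154353
emp_id=408: ✗
emp_id=409: ✗
emp_id=410: ✓ → 103422
legal_min = MIN(62971, 32774, 136999, 154353, 103422) = 32774

tenure_avg=98705.1111111111, tenure_count=3, legal_min=32774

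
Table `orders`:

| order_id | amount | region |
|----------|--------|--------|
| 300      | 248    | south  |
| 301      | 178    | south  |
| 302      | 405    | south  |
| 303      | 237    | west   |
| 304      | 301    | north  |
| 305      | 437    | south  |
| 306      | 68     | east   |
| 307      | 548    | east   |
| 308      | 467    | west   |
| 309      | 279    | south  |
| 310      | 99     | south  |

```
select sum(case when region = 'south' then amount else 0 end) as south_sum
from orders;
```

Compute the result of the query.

1646

order_id=300: ✓ → 248
order_id=301: ✓ → 178
order_id=302: ✓ → 405
order_id=303: ✗
order_id=304: ✗
order_id=305: ✓ → 437
order_id=306: ✗
order_id=307: ✗
order_id=308: ✗
order_id=309: ✓ → 279
order_id=310: ✓ → 99
south_sum = 248 + 178 + 405 + 437 + 279 + 99 = 1646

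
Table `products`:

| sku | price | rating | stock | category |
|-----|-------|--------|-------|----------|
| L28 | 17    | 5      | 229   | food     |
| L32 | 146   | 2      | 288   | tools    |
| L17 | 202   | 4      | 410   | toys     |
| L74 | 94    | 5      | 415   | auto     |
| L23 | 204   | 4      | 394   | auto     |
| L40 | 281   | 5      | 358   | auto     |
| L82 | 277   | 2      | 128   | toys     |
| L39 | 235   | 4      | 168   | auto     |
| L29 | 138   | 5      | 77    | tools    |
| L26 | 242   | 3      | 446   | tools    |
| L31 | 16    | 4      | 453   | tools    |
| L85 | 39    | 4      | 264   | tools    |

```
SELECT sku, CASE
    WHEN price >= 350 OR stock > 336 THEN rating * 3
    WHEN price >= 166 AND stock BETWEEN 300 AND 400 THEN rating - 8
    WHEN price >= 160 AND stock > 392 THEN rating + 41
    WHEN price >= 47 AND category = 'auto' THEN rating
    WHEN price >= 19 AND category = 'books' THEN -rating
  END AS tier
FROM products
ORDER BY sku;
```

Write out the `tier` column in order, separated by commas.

sku=L17: price >= 350 OR stock > 336 → 12
sku=L23: price >= 350 OR stock > 336 → 12
sku=L26: price >= 350 OR stock > 336 → 9
sku=L28: (no match → NULL) → NULL
sku=L29: (no match → NULL) → NULL
sku=L31: price >= 350 OR stock > 336 → 12
sku=L32: (no match → NULL) → NULL
sku=L39: price >= 47 AND category = 'auto' → 4
sku=L40: price >= 350 OR stock > 336 → 15
sku=L74: price >= 350 OR stock > 336 → 15
sku=L82: (no match → NULL) → NULL
sku=L85: (no match → NULL) → NULL

12, 12, 9, NULL, NULL, 12, NULL, 4, 15, 15, NULL, NULL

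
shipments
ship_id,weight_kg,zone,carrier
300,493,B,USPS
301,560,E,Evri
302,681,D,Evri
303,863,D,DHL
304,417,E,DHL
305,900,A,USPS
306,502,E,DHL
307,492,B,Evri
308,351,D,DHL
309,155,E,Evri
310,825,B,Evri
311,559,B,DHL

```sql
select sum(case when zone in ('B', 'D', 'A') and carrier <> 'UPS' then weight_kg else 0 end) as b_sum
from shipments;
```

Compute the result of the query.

5164

ship_id=300: ✓ → 493
ship_id=301: ✗
ship_id=302: ✓ → 681
ship_id=303: ✓ → 863
ship_id=304: ✗
ship_id=305: ✓ → 900
ship_id=306: ✗
ship_id=307: ✓ → 492
ship_id=308: ✓ → 351
ship_id=309: ✗
ship_id=310: ✓ → 825
ship_id=311: ✓ → 559
b_sum = 493 + 681 + 863 + 900 + 492 + 351 + 825 + 559 = 5164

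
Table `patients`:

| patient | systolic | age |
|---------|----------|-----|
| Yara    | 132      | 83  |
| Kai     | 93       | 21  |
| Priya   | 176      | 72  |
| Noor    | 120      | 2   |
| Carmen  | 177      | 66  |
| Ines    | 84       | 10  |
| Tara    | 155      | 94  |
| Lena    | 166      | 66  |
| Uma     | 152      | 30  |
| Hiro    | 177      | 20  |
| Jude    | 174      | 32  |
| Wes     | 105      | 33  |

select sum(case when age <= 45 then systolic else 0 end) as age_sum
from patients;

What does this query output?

905

patient=Yara: ✗
patient=Kai: ✓ → 93
patient=Priya: ✗
patient=Noor: ✓ → 120
patient=Carmen: ✗
patient=Ines: ✓ → 84
patient=Tara: ✗
patient=Lena: ✗
patient=Uma: ✓ → 152
patient=Hiro: ✓ → 177
patient=Jude: ✓ → 174
patient=Wes: ✓ → 105
age_sum = 93 + 120 + 84 + 152 + 177 + 174 + 105 = 905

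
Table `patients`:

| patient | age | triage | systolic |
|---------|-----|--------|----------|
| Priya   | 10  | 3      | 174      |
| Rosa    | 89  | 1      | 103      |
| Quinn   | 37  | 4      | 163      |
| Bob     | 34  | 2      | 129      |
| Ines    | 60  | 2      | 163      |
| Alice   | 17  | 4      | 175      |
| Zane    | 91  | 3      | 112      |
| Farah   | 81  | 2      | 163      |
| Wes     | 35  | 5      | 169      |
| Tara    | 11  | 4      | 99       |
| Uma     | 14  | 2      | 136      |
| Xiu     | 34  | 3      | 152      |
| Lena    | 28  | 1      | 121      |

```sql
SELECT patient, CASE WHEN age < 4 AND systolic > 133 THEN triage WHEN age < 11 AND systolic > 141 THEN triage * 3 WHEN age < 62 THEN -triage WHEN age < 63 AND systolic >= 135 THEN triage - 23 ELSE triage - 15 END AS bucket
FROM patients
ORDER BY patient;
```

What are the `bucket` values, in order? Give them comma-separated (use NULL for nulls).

-4, -2, -13, -2, -1, 9, -4, -14, -4, -2, -5, -3, -12

patient=Alice: age < 62 → -4
patient=Bob: age < 62 → -2
patient=Farah: ELSE → -13
patient=Ines: age < 62 → -2
patient=Lena: age < 62 → -1
patient=Priya: age < 11 AND systolic > 141 → 9
patient=Quinn: age < 62 → -4
patient=Rosa: ELSE → -14
patient=Tara: age < 62 → -4
patient=Uma: age < 62 → -2
patient=Wes: age < 62 → -5
patient=Xiu: age < 62 → -3
patient=Zane: ELSE → -12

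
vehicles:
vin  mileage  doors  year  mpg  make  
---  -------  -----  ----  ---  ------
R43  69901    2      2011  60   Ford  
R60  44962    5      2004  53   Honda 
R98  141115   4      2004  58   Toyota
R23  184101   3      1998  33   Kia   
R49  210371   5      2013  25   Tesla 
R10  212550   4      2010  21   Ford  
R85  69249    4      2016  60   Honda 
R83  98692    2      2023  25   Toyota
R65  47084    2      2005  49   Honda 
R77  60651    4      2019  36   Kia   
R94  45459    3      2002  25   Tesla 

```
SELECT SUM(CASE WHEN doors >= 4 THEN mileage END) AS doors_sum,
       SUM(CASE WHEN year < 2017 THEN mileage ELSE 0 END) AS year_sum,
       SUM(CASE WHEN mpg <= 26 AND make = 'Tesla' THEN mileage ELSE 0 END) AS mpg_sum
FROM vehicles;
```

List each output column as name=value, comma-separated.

doors_sum=738898, year_sum=1024792, mpg_sum=255830

[doors_sum: doors >= 4]
vin=R43: ✗
vin=R60: ✓ → 44962
vin=R98: ✓ → 141115
vin=R23: ✗
vin=R49: ✓ → 210371
vin=R10: ✓ → 212550
vin=R85: ✓ → 69249
vin=R83: ✗
vin=R65: ✗
vin=R77: ✓ → 60651
vin=R94: ✗
doors_sum = 44962 + 141115 + 210371 + 212550 + 69249 + 60651 = 738898
—
[year_sum: year < 2017]
vin=R43: ✓ → 69901
vin=R60: ✓ → 44962
vin=R98: ✓ → 141115
vin=R23: ✓ → 184101
vin=R49: ✓ → 210371
vin=R10: ✓ → 212550
vin=R85: ✓ → 69249
vin=R83: ✗
vin=R65: ✓ → 47084
vin=R77: ✗
vin=R94: ✓ → 45459
year_sum = 69901 + 44962 + 141115 + 184101 + 210371 + 212550 + 69249 + 47084 + 45459 = 1024792
—
[mpg_sum: mpg <= 26 AND make = 'Tesla']
vin=R43: ✗
vin=R60: ✗
vin=R98: ✗
vin=R23: ✗
vin=R49: ✓ → 210371
vin=R10: ✗
vin=R85: ✗
vin=R83: ✗
vin=R65: ✗
vin=R77: ✗
vin=R94: ✓ → 45459
mpg_sum = 210371 + 45459 = 255830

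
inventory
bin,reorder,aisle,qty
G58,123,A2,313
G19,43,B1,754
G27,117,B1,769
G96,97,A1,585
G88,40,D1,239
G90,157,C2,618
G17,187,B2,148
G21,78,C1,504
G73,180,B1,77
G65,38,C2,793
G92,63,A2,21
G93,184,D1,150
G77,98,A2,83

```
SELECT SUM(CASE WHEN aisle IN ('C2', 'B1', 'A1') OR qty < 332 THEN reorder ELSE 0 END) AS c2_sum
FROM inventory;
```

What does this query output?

bin=G58: ✓ → 123
bin=G19: ✓ → 43
bin=G27: ✓ → 117
bin=G96: ✓ → 97
bin=G88: ✓ → 40
bin=G90: ✓ → 157
bin=G17: ✓ → 187
bin=G21: ✗
bin=G73: ✓ → 180
bin=G65: ✓ → 38
bin=G92: ✓ → 63
bin=G93: ✓ → 184
bin=G77: ✓ → 98
c2_sum = 123 + 43 + 117 + 97 + 40 + 157 + 187 + 180 + 38 + 63 + 184 + 98 = 1327

1327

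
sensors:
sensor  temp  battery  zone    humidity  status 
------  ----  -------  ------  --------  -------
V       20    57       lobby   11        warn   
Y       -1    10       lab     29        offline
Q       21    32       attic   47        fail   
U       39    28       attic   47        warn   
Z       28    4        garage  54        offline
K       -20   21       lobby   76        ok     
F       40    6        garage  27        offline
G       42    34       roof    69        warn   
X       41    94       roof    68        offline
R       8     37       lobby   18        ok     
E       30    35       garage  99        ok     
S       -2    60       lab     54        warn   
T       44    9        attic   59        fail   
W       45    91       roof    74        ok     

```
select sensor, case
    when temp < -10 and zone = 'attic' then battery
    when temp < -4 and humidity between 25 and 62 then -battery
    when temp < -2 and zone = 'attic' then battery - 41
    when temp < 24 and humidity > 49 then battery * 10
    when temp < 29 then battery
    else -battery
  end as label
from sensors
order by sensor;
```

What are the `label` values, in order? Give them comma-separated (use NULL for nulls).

-35, -6, -34, 210, 32, 37, 600, -9, -28, 57, -91, -94, 10, 4

sensor=E: ELSE → -35
sensor=F: ELSE → -6
sensor=G: ELSE → -34
sensor=K: temp < 24 and humidity > 49 → 210
sensor=Q: temp < 29 → 32
sensor=R: temp < 29 → 37
sensor=S: temp < 24 and humidity > 49 → 600
sensor=T: ELSE → -9
sensor=U: ELSE → -28
sensor=V: temp < 29 → 57
sensor=W: ELSE → -91
sensor=X: ELSE → -94
sensor=Y: temp < 29 → 10
sensor=Z: temp < 29 → 4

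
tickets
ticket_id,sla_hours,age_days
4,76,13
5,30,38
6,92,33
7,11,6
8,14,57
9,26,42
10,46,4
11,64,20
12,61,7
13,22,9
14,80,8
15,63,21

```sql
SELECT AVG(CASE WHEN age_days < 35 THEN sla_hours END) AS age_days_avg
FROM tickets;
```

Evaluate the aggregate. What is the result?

57.2222222222

ticket_id=4: ✓ → 76
ticket_id=5: ✗
ticket_id=6: ✓ → 92
ticket_id=7: ✓ → 11
ticket_id=8: ✗
ticket_id=9: ✗
ticket_id=10: ✓ → 46
ticket_id=11: ✓ → 64
ticket_id=12: ✓ → 61
ticket_id=13: ✓ → 22
ticket_id=14: ✓ → 80
ticket_id=15: ✓ → 63
age_days_avg = (76 + 92 + 11 + 46 + 64 + 61 + 22 + 80 + 63) / 9 = 57.2222222222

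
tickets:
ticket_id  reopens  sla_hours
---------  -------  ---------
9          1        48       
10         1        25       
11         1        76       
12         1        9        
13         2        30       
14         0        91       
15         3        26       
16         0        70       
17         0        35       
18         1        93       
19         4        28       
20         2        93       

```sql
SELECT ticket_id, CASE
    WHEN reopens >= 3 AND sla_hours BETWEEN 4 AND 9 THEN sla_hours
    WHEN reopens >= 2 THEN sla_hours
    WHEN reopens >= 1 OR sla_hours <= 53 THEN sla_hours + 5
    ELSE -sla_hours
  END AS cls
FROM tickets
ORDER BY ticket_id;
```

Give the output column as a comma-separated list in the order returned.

ticket_id=9: reopens >= 1 OR sla_hours <= 53 → 53
ticket_id=10: reopens >= 1 OR sla_hours <= 53 → 30
ticket_id=11: reopens >= 1 OR sla_hours <= 53 → 81
ticket_id=12: reopens >= 1 OR sla_hours <= 53 → 14
ticket_id=13: reopens >= 2 → 30
ticket_id=14: ELSE → -91
ticket_id=15: reopens >= 2 → 26
ticket_id=16: ELSE → -70
ticket_id=17: reopens >= 1 OR sla_hours <= 53 → 40
ticket_id=18: reopens >= 1 OR sla_hours <= 53 → 98
ticket_id=19: reopens >= 2 → 28
ticket_id=20: reopens >= 2 → 93

53, 30, 81, 14, 30, -91, 26, -70, 40, 98, 28, 93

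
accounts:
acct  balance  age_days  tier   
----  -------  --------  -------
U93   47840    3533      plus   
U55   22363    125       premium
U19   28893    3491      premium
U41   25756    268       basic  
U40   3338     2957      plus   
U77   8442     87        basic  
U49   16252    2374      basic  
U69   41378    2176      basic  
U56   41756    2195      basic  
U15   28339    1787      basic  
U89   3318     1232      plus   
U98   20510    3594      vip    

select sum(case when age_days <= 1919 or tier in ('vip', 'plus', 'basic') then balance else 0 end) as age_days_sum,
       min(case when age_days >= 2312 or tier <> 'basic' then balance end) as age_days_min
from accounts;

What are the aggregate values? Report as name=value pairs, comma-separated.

age_days_sum=259292, age_days_min=3318

[age_days_sum: age_days <= 1919 or tier in ('vip', 'plus', 'basic')]
acct=U93: ✓ → 47840
acct=U55: ✓ → 22363
acct=U19: ✗
acct=U41: ✓ → 25756
acct=U40: ✓ → 3338
acct=U77: ✓ → 8442
acct=U49: ✓ → 16252
acct=U69: ✓ → 41378
acct=U56: ✓ → 41756
acct=U15: ✓ → 28339
acct=U89: ✓ → 3318
acct=U98: ✓ → 20510
age_days_sum = 47840 + 22363 + 25756 + 3338 + 8442 + 16252 + 41378 + 41756 + 28339 + 3318 + 20510 = 259292
—
[age_days_min: age_days >= 2312 or tier <> 'basic']
acct=U93: ✓ → 47840
acct=U55: ✓ → 22363
acct=U19: ✓ → 28893
acct=U41: ✗
acct=U40: ✓ → 3338
acct=U77: ✗
acct=U49: ✓ → 16252
acct=U69: ✗
acct=U56: ✗
acct=U15: ✗
acct=U89: ✓ → 3318
acct=U98: ✓ → 20510
age_days_min = MIN(47840, 22363, 28893, 3338, 16252, 3318, 20510) = 3318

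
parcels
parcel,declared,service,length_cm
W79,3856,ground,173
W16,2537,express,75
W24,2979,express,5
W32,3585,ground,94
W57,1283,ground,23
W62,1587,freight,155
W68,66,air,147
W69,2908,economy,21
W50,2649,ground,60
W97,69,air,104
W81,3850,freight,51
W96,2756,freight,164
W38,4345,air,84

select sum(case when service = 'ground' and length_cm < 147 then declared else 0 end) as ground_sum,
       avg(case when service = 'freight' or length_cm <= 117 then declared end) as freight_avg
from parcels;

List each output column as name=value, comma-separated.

ground_sum=7517, freight_avg=2595.2727272727

[ground_sum: service = 'ground' and length_cm < 147]
parcel=W79: ✗
parcel=W16: ✗
parcel=W24: ✗
parcel=W32: ✓ → 3585
parcel=W57: ✓ → 1283
parcel=W62: ✗
parcel=W68: ✗
parcel=W69: ✗
parcel=W50: ✓ → 2649
parcel=W97: ✗
parcel=W81: ✗
parcel=W96: ✗
parcel=W38: ✗
ground_sum = 3585 + 1283 + 2649 = 7517
—
[freight_avg: service = 'freight' or length_cm <= 117]
parcel=W79: ✗
parcel=W16: ✓ → 2537
parcel=W24: ✓ → 2979
parcel=W32: ✓ → 3585
parcel=W57: ✓ → 1283
parcel=W62: ✓ → 1587
parcel=W68: ✗
parcel=W69: ✓ → 2908
parcel=W50: ✓ → 2649
parcel=W97: ✓ → 69
parcel=W81: ✓ → 3850
parcel=W96: ✓ → 2756
parcel=W38: ✓ → 4345
freight_avg = (2537 + 2979 + 3585 + 1283 + 1587 + 2908 + 2649 + 69 + 3850 + 2756 + 4345) / 11 = 2595.2727272727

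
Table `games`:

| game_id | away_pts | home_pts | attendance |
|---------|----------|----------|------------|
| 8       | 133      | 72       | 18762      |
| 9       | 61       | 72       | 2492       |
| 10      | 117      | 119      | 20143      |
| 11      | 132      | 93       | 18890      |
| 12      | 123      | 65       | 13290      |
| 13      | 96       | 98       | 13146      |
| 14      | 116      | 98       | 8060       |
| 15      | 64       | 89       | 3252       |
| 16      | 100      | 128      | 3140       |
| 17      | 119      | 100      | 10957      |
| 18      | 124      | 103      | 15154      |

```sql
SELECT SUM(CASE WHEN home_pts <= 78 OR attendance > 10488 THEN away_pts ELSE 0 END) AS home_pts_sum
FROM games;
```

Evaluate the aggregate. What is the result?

game_id=8: ✓ → 133
game_id=9: ✓ → 61
game_id=10: ✓ → 117
game_id=11: ✓ → 132
game_id=12: ✓ → 123
game_id=13: ✓ → 96
game_id=14: ✗
game_id=15: ✗
game_id=16: ✗
game_id=17: ✓ → 119
game_id=18: ✓ → 124
home_pts_sum = 133 + 61 + 117 + 132 + 123 + 96 + 119 + 124 = 905

905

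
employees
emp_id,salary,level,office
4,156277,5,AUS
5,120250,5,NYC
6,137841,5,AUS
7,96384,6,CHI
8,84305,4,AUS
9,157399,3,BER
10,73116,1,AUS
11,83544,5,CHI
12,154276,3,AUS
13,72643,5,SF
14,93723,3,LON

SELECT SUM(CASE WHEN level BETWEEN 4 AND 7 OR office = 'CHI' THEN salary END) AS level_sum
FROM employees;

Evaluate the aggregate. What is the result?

751244

emp_id=4: ✓ → 156277
emp_id=5: ✓ → 120250
emp_id=6: ✓ → 137841
emp_id=7: ✓ → 96384
emp_id=8: ✓ → 84305
emp_id=9: ✗
emp_id=10: ✗
emp_id=11: ✓ → 83544
emp_id=12: ✗
emp_id=13: ✓ → 72643
emp_id=14: ✗
level_sum = 156277 + 120250 + 137841 + 96384 + 84305 + 83544 + 72643 = 751244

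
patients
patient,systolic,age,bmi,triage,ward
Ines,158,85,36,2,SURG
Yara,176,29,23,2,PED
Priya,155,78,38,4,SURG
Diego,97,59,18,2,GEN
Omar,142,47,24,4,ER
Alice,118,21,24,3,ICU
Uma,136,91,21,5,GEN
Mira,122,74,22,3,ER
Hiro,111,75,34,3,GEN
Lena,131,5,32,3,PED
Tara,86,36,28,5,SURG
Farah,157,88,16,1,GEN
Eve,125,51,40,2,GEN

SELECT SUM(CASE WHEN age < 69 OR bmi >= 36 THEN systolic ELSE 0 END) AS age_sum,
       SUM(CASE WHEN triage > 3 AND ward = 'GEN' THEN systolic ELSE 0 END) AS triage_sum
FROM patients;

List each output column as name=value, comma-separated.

[age_sum: age < 69 OR bmi >= 36]
patient=Ines: ✓ → 158
patient=Yara: ✓ → 176
patient=Priya: ✓ → 155
patient=Diego: ✓ → 97
patient=Omar: ✓ → 142
patient=Alice: ✓ → 118
patient=Uma: ✗
patient=Mira: ✗
patient=Hiro: ✗
patient=Lena: ✓ → 131
patient=Tara: ✓ → 86
patient=Farah: ✗
patient=Eve: ✓ → 125
age_sum = 158 + 176 + 155 + 97 + 142 + 118 + 131 + 86 + 125 = 1188
—
[triage_sum: triage > 3 AND ward = 'GEN']
patient=Ines: ✗
patient=Yara: ✗
patient=Priya: ✗
patient=Diego: ✗
patient=Omar: ✗
patient=Alice: ✗
patient=Uma: ✓ → 136
patient=Mira: ✗
patient=Hiro: ✗
patient=Lena: ✗
patient=Tara: ✗
patient=Farah: ✗
patient=Eve: ✗
triage_sum = 136

age_sum=1188, triage_sum=136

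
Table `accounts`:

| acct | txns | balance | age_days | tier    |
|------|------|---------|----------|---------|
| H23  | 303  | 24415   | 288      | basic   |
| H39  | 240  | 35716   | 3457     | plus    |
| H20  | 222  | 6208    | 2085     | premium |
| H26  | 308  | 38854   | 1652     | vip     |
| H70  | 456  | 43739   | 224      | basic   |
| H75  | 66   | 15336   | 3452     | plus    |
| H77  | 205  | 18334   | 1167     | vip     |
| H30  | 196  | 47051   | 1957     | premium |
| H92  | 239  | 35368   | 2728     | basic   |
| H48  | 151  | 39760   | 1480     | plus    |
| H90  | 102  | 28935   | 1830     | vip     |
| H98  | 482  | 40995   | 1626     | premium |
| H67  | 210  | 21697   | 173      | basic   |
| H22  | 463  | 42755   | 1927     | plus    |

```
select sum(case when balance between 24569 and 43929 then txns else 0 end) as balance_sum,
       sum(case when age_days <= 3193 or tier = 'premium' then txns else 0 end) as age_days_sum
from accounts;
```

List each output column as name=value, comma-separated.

balance_sum=2441, age_days_sum=3337

[balance_sum: balance between 24569 and 43929]
acct=H23: ✗
acct=H39: ✓ → 240
acct=H20: ✗
acct=H26: ✓ → 308
acct=H70: ✓ → 456
acct=H75: ✗
acct=H77: ✗
acct=H30: ✗
acct=H92: ✓ → 239
acct=H48: ✓ → 151
acct=H90: ✓ → 102
acct=H98: ✓ → 482
acct=H67: ✗
acct=H22: ✓ → 463
balance_sum = 240 + 308 + 456 + 239 + 151 + 102 + 482 + 463 = 2441
—
[age_days_sum: age_days <= 3193 or tier = 'premium']
acct=H23: ✓ → 303
acct=H39: ✗
acct=H20: ✓ → 222
acct=H26: ✓ → 308
acct=H70: ✓ → 456
acct=H75: ✗
acct=H77: ✓ → 205
acct=H30: ✓ → 196
acct=H92: ✓ → 239
acct=H48: ✓ → 151
acct=H90: ✓ → 102
acct=H98: ✓ → 482
acct=H67: ✓ → 210
acct=H22: ✓ → 463
age_days_sum = 303 + 222 + 308 + 456 + 205 + 196 + 239 + 151 + 102 + 482 + 210 + 463 = 3337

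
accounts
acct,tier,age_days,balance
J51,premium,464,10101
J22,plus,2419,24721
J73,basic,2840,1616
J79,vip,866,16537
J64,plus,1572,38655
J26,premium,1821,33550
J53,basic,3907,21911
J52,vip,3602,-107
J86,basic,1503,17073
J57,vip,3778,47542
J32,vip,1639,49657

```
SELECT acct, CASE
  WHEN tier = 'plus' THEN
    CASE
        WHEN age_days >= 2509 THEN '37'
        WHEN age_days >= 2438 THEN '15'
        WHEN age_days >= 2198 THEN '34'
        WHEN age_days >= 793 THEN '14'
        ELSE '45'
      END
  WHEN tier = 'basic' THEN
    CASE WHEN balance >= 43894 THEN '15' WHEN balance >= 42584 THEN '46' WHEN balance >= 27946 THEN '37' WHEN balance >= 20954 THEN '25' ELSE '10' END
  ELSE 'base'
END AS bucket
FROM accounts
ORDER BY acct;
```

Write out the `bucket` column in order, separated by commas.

34, base, base, base, base, 25, base, 14, 10, base, 10

acct=J22: tier='plus' → inner[age_days >= 2198] → 34
acct=J26: tier='premium' → outer ELSE → base
acct=J32: tier='vip' → outer ELSE → base
acct=J51: tier='premium' → outer ELSE → base
acct=J52: tier='vip' → outer ELSE → base
acct=J53: tier='basic' → inner[balance >= 20954] → 25
acct=J57: tier='vip' → outer ELSE → base
acct=J64: tier='plus' → inner[age_days >= 793] → 14
acct=J73: tier='basic' → inner[ELSE] → 10
acct=J79: tier='vip' → outer ELSE → base
acct=J86: tier='basic' → inner[ELSE] → 10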